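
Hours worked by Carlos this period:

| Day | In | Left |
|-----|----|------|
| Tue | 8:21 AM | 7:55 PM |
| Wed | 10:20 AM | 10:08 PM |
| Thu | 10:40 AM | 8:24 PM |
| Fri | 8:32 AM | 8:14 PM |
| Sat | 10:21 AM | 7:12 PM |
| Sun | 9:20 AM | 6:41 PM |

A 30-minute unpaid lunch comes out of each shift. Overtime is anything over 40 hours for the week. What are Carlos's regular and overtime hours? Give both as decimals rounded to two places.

Regular 40.00 hours, overtime 20.00 hours

Tue: 8:21 AM–7:55 PM = 11 h 34 min; less 30 min break → 11 h 4 min
Wed: 10:20 AM–10:08 PM = 11 h 48 min; less 30 min break → 11 h 18 min
Thu: 10:40 AM–8:24 PM = 9 h 44 min; less 30 min break → 9 h 14 min
Fri: 8:32 AM–8:14 PM = 11 h 42 min; less 30 min break → 11 h 12 min
Sat: 10:21 AM–7:12 PM = 8 h 51 min; less 30 min break → 8 h 21 min
Sun: 9:20 AM–6:41 PM = 9 h 21 min; less 30 min break → 8 h 51 min
Total worked: 60 h 0 min = 60.00 h.
Threshold 40 h → overtime 20 h 0 min, regular 40 h 0 min.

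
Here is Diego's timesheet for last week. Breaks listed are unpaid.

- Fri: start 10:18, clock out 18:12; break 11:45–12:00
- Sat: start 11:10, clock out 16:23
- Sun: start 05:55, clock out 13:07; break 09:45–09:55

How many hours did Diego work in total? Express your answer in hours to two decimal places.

Fri: 10:18–18:12 = 7 h 54 min; less 15 min break → 7 h 39 min
Sat: 11:10–16:23 = 5 h 13 min
Sun: 05:55–13:07 = 7 h 12 min; less 10 min break → 7 h 2 min
Total: 7 h 39 min + 5 h 13 min + 7 h 2 min = 19 h 54 min.

19.90 hours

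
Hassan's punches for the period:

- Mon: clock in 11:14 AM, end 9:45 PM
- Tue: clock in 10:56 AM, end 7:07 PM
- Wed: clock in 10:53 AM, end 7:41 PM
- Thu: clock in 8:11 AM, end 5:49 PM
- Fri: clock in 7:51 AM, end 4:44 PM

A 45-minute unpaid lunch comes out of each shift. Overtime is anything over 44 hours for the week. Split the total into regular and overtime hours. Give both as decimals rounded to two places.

Regular 42.27 hours, overtime 0.00 hours

Mon: 11:14 AM–9:45 PM = 10 h 31 min; less 45 min break → 9 h 46 min
Tue: 10:56 AM–7:07 PM = 8 h 11 min; less 45 min break → 7 h 26 min
Wed: 10:53 AM–7:41 PM = 8 h 48 min; less 45 min break → 8 h 3 min
Thu: 8:11 AM–5:49 PM = 9 h 38 min; less 45 min break → 8 h 53 min
Fri: 7:51 AM–4:44 PM = 8 h 53 min; less 45 min break → 8 h 8 min
Total worked: 42 h 16 min = 42.27 h.
Threshold 44 h → overtime 0 h 0 min, regular 42 h 16 min.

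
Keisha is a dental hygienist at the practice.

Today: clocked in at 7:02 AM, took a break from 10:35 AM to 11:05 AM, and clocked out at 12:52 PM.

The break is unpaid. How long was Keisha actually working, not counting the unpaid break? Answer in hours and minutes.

5 h 20 min

Today: 7:02 AM–12:52 PM = 5 h 50 min; less 30 min break → 5 h 20 min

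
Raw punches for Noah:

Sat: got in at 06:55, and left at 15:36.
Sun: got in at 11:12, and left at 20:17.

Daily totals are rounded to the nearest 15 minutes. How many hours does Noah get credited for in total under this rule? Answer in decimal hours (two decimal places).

17.75 hours

Sat: 06:55–15:36 = 8 h 41 min → rounds to 8 h 45 min
Sun: 11:12–20:17 = 9 h 5 min → rounds to 9 h 0 min
Total credited: 17 h 45 min.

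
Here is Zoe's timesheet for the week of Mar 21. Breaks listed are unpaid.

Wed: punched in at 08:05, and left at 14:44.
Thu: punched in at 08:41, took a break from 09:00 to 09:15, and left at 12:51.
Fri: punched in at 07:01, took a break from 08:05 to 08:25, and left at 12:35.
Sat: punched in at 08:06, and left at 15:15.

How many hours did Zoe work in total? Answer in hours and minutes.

22 h 57 min

Wed: 08:05–14:44 = 6 h 39 min
Thu: 08:41–12:51 = 4 h 10 min; less 15 min break → 3 h 55 min
Fri: 07:01–12:35 = 5 h 34 min; less 20 min break → 5 h 14 min
Sat: 08:06–15:15 = 7 h 9 min
Total: 6 h 39 min + 3 h 55 min + 5 h 14 min + 7 h 9 min = 22 h 57 min.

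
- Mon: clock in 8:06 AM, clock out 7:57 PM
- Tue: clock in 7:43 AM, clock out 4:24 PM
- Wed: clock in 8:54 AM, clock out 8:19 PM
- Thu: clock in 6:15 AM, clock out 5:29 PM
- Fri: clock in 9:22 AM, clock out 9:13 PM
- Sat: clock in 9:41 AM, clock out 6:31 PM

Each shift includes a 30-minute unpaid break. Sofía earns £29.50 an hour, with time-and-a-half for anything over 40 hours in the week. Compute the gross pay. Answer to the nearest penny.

Mon: 8:06 AM–7:57 PM = 11 h 51 min; less 30 min break → 11 h 21 min
Tue: 7:43 AM–4:24 PM = 8 h 41 min; less 30 min break → 8 h 11 min
Wed: 8:54 AM–8:19 PM = 11 h 25 min; less 30 min break → 10 h 55 min
Thu: 6:15 AM–5:29 PM = 11 h 14 min; less 30 min break → 10 h 44 min
Fri: 9:22 AM–9:13 PM = 11 h 51 min; less 30 min break → 11 h 21 min
Sat: 9:41 AM–6:31 PM = 8 h 50 min; less 30 min break → 8 h 20 min
Total worked: 60 h 52 min = 3652 min.
Regular 40 h 0 min = 2400 min at £29.50/h; overtime 20 h 52 min = 1252 min at £44.25/h.
Pay = (2400 × £29.50 + 1252 × £44.25) ÷ 60 = £2103.35.

£2103.35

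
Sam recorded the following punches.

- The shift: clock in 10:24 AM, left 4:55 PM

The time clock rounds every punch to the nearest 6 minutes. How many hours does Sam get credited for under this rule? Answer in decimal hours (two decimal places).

6.50 hours

The shift: in 10:24 AM→10:24 AM, out 4:55 PM→4:54 PM; 6 h 30 min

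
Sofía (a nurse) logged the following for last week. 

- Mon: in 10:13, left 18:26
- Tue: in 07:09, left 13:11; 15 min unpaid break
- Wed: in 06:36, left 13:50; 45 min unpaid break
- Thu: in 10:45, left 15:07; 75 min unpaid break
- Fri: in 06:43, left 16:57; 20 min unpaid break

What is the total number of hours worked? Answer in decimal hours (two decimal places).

Mon: 10:13–18:26 = 8 h 13 min
Tue: 07:09–13:11 = 6 h 2 min; less 15 min break → 5 h 47 min
Wed: 06:36–13:50 = 7 h 14 min; less 45 min break → 6 h 29 min
Thu: 10:45–15:07 = 4 h 22 min; less 75 min break → 3 h 7 min
Fri: 06:43–16:57 = 10 h 14 min; less 20 min break → 9 h 54 min
Total: 8 h 13 min + 5 h 47 min + 6 h 29 min + 3 h 7 min + 9 h 54 min = 33 h 30 min.

33.50 hours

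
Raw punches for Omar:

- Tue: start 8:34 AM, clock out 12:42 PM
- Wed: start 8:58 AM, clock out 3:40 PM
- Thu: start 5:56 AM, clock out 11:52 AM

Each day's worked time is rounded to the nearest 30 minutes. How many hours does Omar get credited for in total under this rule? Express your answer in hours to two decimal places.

16.50 hours

Tue: 8:34 AM–12:42 PM = 4 h 8 min → rounds to 4 h 0 min
Wed: 8:58 AM–3:40 PM = 6 h 42 min → rounds to 6 h 30 min
Thu: 5:56 AM–11:52 AM = 5 h 56 min → rounds to 6 h 0 min
Total credited: 16 h 30 min.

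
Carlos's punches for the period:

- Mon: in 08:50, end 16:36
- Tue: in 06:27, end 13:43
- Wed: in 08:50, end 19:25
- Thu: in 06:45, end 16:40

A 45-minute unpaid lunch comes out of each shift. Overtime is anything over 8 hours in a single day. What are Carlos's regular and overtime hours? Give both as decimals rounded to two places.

Regular 29.53 hours, overtime 3.00 hours

Mon: 08:50–16:36 = 7 h 46 min; less 45 min break → 7 h 1 min
Tue: 06:27–13:43 = 7 h 16 min; less 45 min break → 6 h 31 min
Wed: 08:50–19:25 = 10 h 35 min; less 45 min break → 9 h 50 min
Thu: 06:45–16:40 = 9 h 55 min; less 45 min break → 9 h 10 min
Mon reg 7 h 1 min / OT 0 h 0 min; Tue reg 6 h 31 min / OT 0 h 0 min; Wed reg 8 h 0 min / OT 1 h 50 min; Thu reg 8 h 0 min / OT 1 h 10 min.
Totals: regular 29 h 32 min, overtime 3 h 0 min.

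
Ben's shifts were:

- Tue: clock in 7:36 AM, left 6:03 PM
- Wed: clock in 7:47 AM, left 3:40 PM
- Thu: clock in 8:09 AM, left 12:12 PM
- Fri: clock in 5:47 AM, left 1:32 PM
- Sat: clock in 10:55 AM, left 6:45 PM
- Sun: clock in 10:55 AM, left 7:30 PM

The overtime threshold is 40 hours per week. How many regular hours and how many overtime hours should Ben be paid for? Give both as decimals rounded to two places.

Regular 40.00 hours, overtime 6.55 hours

Tue: 7:36 AM–6:03 PM = 10 h 27 min
Wed: 7:47 AM–3:40 PM = 7 h 53 min
Thu: 8:09 AM–12:12 PM = 4 h 3 min
Fri: 5:47 AM–1:32 PM = 7 h 45 min
Sat: 10:55 AM–6:45 PM = 7 h 50 min
Sun: 10:55 AM–7:30 PM = 8 h 35 min
Total worked: 46 h 33 min = 46.55 h.
Threshold 40 h → overtime 6 h 33 min, regular 40 h 0 min.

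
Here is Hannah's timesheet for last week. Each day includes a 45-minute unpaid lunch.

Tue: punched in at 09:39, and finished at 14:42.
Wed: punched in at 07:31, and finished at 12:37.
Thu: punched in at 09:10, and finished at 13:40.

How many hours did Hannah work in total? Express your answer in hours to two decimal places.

12.40 hours

Tue: 09:39–14:42 = 5 h 3 min; less 45 min break → 4 h 18 min
Wed: 07:31–12:37 = 5 h 6 min; less 45 min break → 4 h 21 min
Thu: 09:10–13:40 = 4 h 30 min; less 45 min break → 3 h 45 min
Total: 4 h 18 min + 4 h 21 min + 3 h 45 min = 12 h 24 min.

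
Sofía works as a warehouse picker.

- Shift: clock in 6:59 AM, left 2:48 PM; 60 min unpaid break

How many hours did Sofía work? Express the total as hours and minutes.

Shift: 6:59 AM–2:48 PM = 7 h 49 min; less 60 min break → 6 h 49 min

6 h 49 min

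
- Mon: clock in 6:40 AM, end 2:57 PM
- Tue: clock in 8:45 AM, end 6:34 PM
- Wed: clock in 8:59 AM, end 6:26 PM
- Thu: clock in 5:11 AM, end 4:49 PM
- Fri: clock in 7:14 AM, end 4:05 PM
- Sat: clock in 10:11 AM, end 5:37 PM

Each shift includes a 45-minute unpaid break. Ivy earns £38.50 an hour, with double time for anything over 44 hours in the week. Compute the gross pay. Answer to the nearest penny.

Mon: 6:40 AM–2:57 PM = 8 h 17 min; less 45 min break → 7 h 32 min
Tue: 8:45 AM–6:34 PM = 9 h 49 min; less 45 min break → 9 h 4 min
Wed: 8:59 AM–6:26 PM = 9 h 27 min; less 45 min break → 8 h 42 min
Thu: 5:11 AM–4:49 PM = 11 h 38 min; less 45 min break → 10 h 53 min
Fri: 7:14 AM–4:05 PM = 8 h 51 min; less 45 min break → 8 h 6 min
Sat: 10:11 AM–5:37 PM = 7 h 26 min; less 45 min break → 6 h 41 min
Total worked: 50 h 58 min = 3058 min.
Regular 44 h 0 min = 2640 min at £38.50/h; overtime 6 h 58 min = 418 min at £77.00/h.
Pay = (2640 × £38.50 + 418 × £77.00) ÷ 60 = £2230.43.

£2230.43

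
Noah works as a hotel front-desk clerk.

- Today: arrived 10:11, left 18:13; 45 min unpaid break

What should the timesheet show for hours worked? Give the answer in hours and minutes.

7 h 17 min

Today: 10:11–18:13 = 8 h 2 min; less 45 min break → 7 h 17 min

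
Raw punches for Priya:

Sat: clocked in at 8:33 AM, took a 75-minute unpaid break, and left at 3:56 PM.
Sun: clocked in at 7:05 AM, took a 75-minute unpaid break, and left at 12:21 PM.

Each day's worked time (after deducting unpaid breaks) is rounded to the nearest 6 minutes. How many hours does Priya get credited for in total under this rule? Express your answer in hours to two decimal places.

10.10 hours

Sat: 8:33 AM–3:56 PM = 7 h 23 min − 75 min = 6 h 8 min → rounds to 6 h 6 min
Sun: 7:05 AM–12:21 PM = 5 h 16 min − 75 min = 4 h 1 min → rounds to 4 h 0 min
Total credited: 10 h 6 min.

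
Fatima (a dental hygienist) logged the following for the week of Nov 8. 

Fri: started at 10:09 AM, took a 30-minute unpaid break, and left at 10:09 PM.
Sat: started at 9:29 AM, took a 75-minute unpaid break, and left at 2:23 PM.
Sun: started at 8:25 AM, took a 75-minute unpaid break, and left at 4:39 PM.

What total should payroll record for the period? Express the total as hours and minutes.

22 h 8 min

Fri: 10:09 AM–10:09 PM = 12 h 0 min; less 30 min break → 11 h 30 min
Sat: 9:29 AM–2:23 PM = 4 h 54 min; less 75 min break → 3 h 39 min
Sun: 8:25 AM–4:39 PM = 8 h 14 min; less 75 min break → 6 h 59 min
Total: 11 h 30 min + 3 h 39 min + 6 h 59 min = 22 h 8 min.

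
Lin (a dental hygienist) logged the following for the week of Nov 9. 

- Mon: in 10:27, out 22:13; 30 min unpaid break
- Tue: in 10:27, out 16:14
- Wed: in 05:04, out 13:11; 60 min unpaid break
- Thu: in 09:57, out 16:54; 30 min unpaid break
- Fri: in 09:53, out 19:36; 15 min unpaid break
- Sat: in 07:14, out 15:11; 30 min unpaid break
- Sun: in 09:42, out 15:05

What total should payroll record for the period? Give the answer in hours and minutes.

52 h 55 min

Mon: 10:27–22:13 = 11 h 46 min; less 30 min break → 11 h 16 min
Tue: 10:27–16:14 = 5 h 47 min
Wed: 05:04–13:11 = 8 h 7 min; less 60 min break → 7 h 7 min
Thu: 09:57–16:54 = 6 h 57 min; less 30 min break → 6 h 27 min
Fri: 09:53–19:36 = 9 h 43 min; less 15 min break → 9 h 28 min
Sat: 07:14–15:11 = 7 h 57 min; less 30 min break → 7 h 27 min
Sun: 09:42–15:05 = 5 h 23 min
Total: 11 h 16 min + 5 h 47 min + 7 h 7 min + 6 h 27 min + 9 h 28 min + 7 h 27 min + 5 h 23 min = 52 h 55 min.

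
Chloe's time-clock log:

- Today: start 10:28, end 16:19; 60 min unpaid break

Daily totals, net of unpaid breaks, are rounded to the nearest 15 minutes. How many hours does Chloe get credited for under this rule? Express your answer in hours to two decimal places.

4.75 hours

Today: 10:28–16:19 = 5 h 51 min − 60 min = 4 h 51 min → rounds to 4 h 45 min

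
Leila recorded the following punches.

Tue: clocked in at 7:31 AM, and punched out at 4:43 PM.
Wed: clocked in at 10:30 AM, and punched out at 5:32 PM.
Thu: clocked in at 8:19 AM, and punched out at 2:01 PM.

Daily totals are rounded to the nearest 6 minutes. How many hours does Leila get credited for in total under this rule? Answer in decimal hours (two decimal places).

Tue: 7:31 AM–4:43 PM = 9 h 12 min → rounds to 9 h 12 min
Wed: 10:30 AM–5:32 PM = 7 h 2 min → rounds to 7 h 0 min
Thu: 8:19 AM–2:01 PM = 5 h 42 min → rounds to 5 h 42 min
Total credited: 21 h 54 min.

21.90 hours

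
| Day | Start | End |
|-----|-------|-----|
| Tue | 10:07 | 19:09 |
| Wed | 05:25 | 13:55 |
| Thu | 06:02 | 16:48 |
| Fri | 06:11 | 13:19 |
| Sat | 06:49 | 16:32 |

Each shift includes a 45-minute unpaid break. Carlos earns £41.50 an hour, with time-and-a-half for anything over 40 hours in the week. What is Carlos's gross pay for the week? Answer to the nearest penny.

£1747.15

Tue: 10:07–19:09 = 9 h 2 min; less 45 min break → 8 h 17 min
Wed: 05:25–13:55 = 8 h 30 min; less 45 min break → 7 h 45 min
Thu: 06:02–16:48 = 10 h 46 min; less 45 min break → 10 h 1 min
Fri: 06:11–13:19 = 7 h 8 min; less 45 min break → 6 h 23 min
Sat: 06:49–16:32 = 9 h 43 min; less 45 min break → 8 h 58 min
Total worked: 41 h 24 min = 2484 min.
Regular 40 h 0 min = 2400 min at £41.50/h; overtime 1 h 24 min = 84 min at £62.25/h.
Pay = (2400 × £41.50 + 84 × £62.25) ÷ 60 = £1747.15.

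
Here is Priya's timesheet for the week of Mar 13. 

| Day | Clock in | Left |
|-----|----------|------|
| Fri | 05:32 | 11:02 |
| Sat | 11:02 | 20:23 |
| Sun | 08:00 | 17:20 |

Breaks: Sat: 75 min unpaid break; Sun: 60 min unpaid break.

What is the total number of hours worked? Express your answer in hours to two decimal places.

Fri: 05:32–11:02 = 5 h 30 min
Sat: 11:02–20:23 = 9 h 21 min; less 75 min break → 8 h 6 min
Sun: 08:00–17:20 = 9 h 20 min; less 60 min break → 8 h 20 min
Total: 5 h 30 min + 8 h 6 min + 8 h 20 min = 21 h 56 min.

21.93 hours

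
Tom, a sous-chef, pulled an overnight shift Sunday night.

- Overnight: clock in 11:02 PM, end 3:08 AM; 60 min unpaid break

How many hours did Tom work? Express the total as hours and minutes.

3 h 6 min

Overnight: 11:02 PM → midnight = 0 h 58 min; midnight → 3:08 AM = 3 h 8 min; span 4 h 6 min; less 60 min break → 3 h 6 min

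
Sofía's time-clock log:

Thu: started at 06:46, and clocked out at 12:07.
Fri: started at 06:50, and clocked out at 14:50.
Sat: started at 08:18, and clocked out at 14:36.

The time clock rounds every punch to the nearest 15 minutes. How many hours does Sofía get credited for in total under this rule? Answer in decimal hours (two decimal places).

19.50 hours

Thu: in 06:46→06:45, out 12:07→12:00; 5 h 15 min
Fri: in 06:50→06:45, out 14:50→14:45; 8 h 0 min
Sat: in 08:18→08:15, out 14:36→14:30; 6 h 15 min
Total credited: 19 h 30 min.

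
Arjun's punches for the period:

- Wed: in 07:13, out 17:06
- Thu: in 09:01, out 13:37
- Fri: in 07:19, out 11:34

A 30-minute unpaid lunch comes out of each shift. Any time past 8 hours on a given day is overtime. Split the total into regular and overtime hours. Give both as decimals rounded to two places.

Wed: 07:13–17:06 = 9 h 53 min; less 30 min break → 9 h 23 min
Thu: 09:01–13:37 = 4 h 36 min; less 30 min break → 4 h 6 min
Fri: 07:19–11:34 = 4 h 15 min; less 30 min break → 3 h 45 min
Wed reg 8 h 0 min / OT 1 h 23 min; Thu reg 4 h 6 min / OT 0 h 0 min; Fri reg 3 h 45 min / OT 0 h 0 min.
Totals: regular 15 h 51 min, overtime 1 h 23 min.

Regular 15.85 hours, overtime 1.38 hours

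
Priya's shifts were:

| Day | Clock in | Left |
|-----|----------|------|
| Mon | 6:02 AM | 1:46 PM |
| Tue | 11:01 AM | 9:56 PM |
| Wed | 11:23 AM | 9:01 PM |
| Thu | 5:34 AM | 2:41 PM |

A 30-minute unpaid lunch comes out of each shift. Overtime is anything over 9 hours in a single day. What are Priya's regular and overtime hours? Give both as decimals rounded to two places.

Regular 33.85 hours, overtime 1.55 hours

Mon: 6:02 AM–1:46 PM = 7 h 44 min; less 30 min break → 7 h 14 min
Tue: 11:01 AM–9:56 PM = 10 h 55 min; less 30 min break → 10 h 25 min
Wed: 11:23 AM–9:01 PM = 9 h 38 min; less 30 min break → 9 h 8 min
Thu: 5:34 AM–2:41 PM = 9 h 7 min; less 30 min break → 8 h 37 min
Mon reg 7 h 14 min / OT 0 h 0 min; Tue reg 9 h 0 min / OT 1 h 25 min; Wed reg 9 h 0 min / OT 0 h 8 min; Thu reg 8 h 37 min / OT 0 h 0 min.
Totals: regular 33 h 51 min, overtime 1 h 33 min.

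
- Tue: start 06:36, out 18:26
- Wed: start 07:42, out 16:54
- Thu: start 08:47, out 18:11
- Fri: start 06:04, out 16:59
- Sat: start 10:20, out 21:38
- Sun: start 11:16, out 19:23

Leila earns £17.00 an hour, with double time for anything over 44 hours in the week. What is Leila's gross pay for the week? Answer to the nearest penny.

Tue: 06:36–18:26 = 11 h 50 min
Wed: 07:42–16:54 = 9 h 12 min
Thu: 08:47–18:11 = 9 h 24 min
Fri: 06:04–16:59 = 10 h 55 min
Sat: 10:20–21:38 = 11 h 18 min
Sun: 11:16–19:23 = 8 h 7 min
Total worked: 60 h 46 min = 3646 min.
Regular 44 h 0 min = 2640 min at £17.00/h; overtime 16 h 46 min = 1006 min at £34.00/h.
Pay = (2640 × £17.00 + 1006 × £34.00) ÷ 60 = £1318.07.

£1318.07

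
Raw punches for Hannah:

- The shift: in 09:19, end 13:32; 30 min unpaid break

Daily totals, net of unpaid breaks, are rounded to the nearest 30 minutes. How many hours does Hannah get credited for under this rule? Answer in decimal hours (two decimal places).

3.50 hours

The shift: 09:19–13:32 = 4 h 13 min − 30 min = 3 h 43 min → rounds to 3 h 30 min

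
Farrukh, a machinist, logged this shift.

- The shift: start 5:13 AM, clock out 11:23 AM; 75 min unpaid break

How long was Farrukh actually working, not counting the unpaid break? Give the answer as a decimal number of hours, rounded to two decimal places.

4.92 hours

The shift: 5:13 AM–11:23 AM = 6 h 10 min; less 75 min break → 4 h 55 min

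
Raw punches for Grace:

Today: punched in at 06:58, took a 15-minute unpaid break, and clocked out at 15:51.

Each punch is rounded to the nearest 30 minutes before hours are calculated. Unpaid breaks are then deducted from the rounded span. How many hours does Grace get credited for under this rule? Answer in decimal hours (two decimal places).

8.75 hours

Today: in 06:58→07:00, out 15:51→16:00; 9 h 0 min − 15 min = 8 h 45 min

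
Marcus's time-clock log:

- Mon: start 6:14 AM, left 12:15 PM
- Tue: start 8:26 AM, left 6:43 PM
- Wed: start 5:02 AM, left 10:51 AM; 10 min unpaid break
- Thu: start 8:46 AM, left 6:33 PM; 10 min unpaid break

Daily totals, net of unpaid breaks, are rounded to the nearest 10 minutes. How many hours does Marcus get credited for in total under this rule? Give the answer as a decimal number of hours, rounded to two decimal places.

Mon: 6:14 AM–12:15 PM = 6 h 1 min → rounds to 6 h 0 min
Tue: 8:26 AM–6:43 PM = 10 h 17 min → rounds to 10 h 20 min
Wed: 5:02 AM–10:51 AM = 5 h 49 min − 10 min = 5 h 39 min → rounds to 5 h 40 min
Thu: 8:46 AM–6:33 PM = 9 h 47 min − 10 min = 9 h 37 min → rounds to 9 h 40 min
Total credited: 31 h 40 min.

31.67 hours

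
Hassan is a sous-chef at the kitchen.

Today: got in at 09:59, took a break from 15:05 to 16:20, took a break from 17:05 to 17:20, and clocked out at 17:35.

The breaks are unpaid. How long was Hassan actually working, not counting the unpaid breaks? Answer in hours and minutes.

Today: 09:59–17:35 = 7 h 36 min; less 90 min break → 6 h 6 min

6 h 6 min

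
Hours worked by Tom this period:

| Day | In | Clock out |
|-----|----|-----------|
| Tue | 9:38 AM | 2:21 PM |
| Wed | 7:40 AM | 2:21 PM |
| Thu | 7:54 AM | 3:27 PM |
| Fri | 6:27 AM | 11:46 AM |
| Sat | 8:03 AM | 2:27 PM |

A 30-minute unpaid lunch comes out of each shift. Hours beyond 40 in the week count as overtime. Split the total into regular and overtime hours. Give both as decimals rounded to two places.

Tue: 9:38 AM–2:21 PM = 4 h 43 min; less 30 min break → 4 h 13 min
Wed: 7:40 AM–2:21 PM = 6 h 41 min; less 30 min break → 6 h 11 min
Thu: 7:54 AM–3:27 PM = 7 h 33 min; less 30 min break → 7 h 3 min
Fri: 6:27 AM–11:46 AM = 5 h 19 min; less 30 min break → 4 h 49 min
Sat: 8:03 AM–2:27 PM = 6 h 24 min; less 30 min break → 5 h 54 min
Total worked: 28 h 10 min = 28.17 h.
Threshold 40 h → overtime 0 h 0 min, regular 28 h 10 min.

Regular 28.17 hours, overtime 0.00 hours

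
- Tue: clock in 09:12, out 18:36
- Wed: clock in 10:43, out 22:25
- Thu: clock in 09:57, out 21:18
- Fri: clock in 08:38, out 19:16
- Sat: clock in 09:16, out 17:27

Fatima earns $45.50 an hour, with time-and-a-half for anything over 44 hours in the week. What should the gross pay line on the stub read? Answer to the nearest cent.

$2497.95

Tue: 09:12–18:36 = 9 h 24 min
Wed: 10:43–22:25 = 11 h 42 min
Thu: 09:57–21:18 = 11 h 21 min
Fri: 08:38–19:16 = 10 h 38 min
Sat: 09:16–17:27 = 8 h 11 min
Total worked: 51 h 16 min = 3076 min.
Regular 44 h 0 min = 2640 min at $45.50/h; overtime 7 h 16 min = 436 min at $68.25/h.
Pay = (2640 × $45.50 + 436 × $68.25) ÷ 60 = $2497.95.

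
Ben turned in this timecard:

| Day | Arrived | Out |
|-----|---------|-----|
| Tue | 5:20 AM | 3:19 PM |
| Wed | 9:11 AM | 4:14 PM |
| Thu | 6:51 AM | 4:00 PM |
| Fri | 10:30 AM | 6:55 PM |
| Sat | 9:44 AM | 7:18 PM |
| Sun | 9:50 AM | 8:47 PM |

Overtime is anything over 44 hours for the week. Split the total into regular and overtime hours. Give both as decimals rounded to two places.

Regular 44.00 hours, overtime 11.12 hours

Tue: 5:20 AM–3:19 PM = 9 h 59 min
Wed: 9:11 AM–4:14 PM = 7 h 3 min
Thu: 6:51 AM–4:00 PM = 9 h 9 min
Fri: 10:30 AM–6:55 PM = 8 h 25 min
Sat: 9:44 AM–7:18 PM = 9 h 34 min
Sun: 9:50 AM–8:47 PM = 10 h 57 min
Total worked: 55 h 7 min = 55.12 h.
Threshold 44 h → overtime 11 h 7 min, regular 44 h 0 min.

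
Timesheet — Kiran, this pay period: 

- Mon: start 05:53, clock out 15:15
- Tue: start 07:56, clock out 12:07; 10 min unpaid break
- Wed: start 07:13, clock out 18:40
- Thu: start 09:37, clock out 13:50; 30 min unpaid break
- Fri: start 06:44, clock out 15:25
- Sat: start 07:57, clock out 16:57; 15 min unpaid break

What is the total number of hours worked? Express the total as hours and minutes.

Mon: 05:53–15:15 = 9 h 22 min
Tue: 07:56–12:07 = 4 h 11 min; less 10 min break → 4 h 1 min
Wed: 07:13–18:40 = 11 h 27 min
Thu: 09:37–13:50 = 4 h 13 min; less 30 min break → 3 h 43 min
Fri: 06:44–15:25 = 8 h 41 min
Sat: 07:57–16:57 = 9 h 0 min; less 15 min break → 8 h 45 min
Total: 9 h 22 min + 4 h 1 min + 11 h 27 min + 3 h 43 min + 8 h 41 min + 8 h 45 min = 45 h 59 min.

45 h 59 min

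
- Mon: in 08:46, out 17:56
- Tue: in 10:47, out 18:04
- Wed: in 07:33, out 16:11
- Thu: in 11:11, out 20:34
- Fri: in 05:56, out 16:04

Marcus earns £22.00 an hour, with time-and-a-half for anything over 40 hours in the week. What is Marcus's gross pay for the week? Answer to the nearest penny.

Mon: 08:46–17:56 = 9 h 10 min
Tue: 10:47–18:04 = 7 h 17 min
Wed: 07:33–16:11 = 8 h 38 min
Thu: 11:11–20:34 = 9 h 23 min
Fri: 05:56–16:04 = 10 h 8 min
Total worked: 44 h 36 min = 2676 min.
Regular 40 h 0 min = 2400 min at £22.00/h; overtime 4 h 36 min = 276 min at £33.00/h.
Pay = (2400 × £22.00 + 276 × £33.00) ÷ 60 = £1031.80.

£1031.80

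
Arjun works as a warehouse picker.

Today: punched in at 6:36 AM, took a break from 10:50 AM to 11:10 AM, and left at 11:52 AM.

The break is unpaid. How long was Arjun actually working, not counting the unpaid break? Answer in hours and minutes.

Today: 6:36 AM–11:52 AM = 5 h 16 min; less 20 min break → 4 h 56 min

4 h 56 min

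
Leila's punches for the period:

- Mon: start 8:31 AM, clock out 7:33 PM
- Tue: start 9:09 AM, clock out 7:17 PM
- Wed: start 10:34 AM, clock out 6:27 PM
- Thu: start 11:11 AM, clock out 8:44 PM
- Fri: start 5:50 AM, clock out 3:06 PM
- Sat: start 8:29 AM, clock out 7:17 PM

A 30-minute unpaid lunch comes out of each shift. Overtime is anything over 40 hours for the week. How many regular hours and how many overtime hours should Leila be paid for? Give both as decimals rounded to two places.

Mon: 8:31 AM–7:33 PM = 11 h 2 min; less 30 min break → 10 h 32 min
Tue: 9:09 AM–7:17 PM = 10 h 8 min; less 30 min break → 9 h 38 min
Wed: 10:34 AM–6:27 PM = 7 h 53 min; less 30 min break → 7 h 23 min
Thu: 11:11 AM–8:44 PM = 9 h 33 min; less 30 min break → 9 h 3 min
Fri: 5:50 AM–3:06 PM = 9 h 16 min; less 30 min break → 8 h 46 min
Sat: 8:29 AM–7:17 PM = 10 h 48 min; less 30 min break → 10 h 18 min
Total worked: 55 h 40 min = 55.67 h.
Threshold 40 h → overtime 15 h 40 min, regular 40 h 0 min.

Regular 40.00 hours, overtime 15.67 hours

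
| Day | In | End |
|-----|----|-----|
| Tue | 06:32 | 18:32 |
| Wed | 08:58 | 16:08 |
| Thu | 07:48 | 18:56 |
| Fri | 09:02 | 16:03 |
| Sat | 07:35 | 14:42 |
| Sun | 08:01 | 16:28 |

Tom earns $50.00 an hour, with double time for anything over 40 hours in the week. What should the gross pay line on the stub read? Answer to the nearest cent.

$3288.33

Tue: 06:32–18:32 = 12 h 0 min
Wed: 08:58–16:08 = 7 h 10 min
Thu: 07:48–18:56 = 11 h 8 min
Fri: 09:02–16:03 = 7 h 1 min
Sat: 07:35–14:42 = 7 h 7 min
Sun: 08:01–16:28 = 8 h 27 min
Total worked: 52 h 53 min = 3173 min.
Regular 40 h 0 min = 2400 min at $50.00/h; overtime 12 h 53 min = 773 min at $100.00/h.
Pay = (2400 × $50.00 + 773 × $100.00) ÷ 60 = $3288.33.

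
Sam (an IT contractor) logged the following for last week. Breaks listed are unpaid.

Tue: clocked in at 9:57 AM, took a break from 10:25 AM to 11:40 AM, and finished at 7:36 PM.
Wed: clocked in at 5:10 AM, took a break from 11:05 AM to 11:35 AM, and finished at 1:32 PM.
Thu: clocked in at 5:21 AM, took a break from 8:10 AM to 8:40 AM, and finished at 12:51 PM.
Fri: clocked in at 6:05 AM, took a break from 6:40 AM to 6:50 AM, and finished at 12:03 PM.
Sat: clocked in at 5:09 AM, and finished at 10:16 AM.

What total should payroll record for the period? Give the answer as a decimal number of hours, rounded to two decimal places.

Tue: 9:57 AM–7:36 PM = 9 h 39 min; less 75 min break → 8 h 24 min
Wed: 5:10 AM–1:32 PM = 8 h 22 min; less 30 min break → 7 h 52 min
Thu: 5:21 AM–12:51 PM = 7 h 30 min; less 30 min break → 7 h 0 min
Fri: 6:05 AM–12:03 PM = 5 h 58 min; less 10 min break → 5 h 48 min
Sat: 5:09 AM–10:16 AM = 5 h 7 min
Total: 8 h 24 min + 7 h 52 min + 7 h 0 min + 5 h 48 min + 5 h 7 min = 34 h 11 min.

34.18 hours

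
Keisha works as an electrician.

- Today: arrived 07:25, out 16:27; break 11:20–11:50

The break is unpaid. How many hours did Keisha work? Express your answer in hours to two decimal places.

Today: 07:25–16:27 = 9 h 2 min; less 30 min break → 8 h 32 min

8.53 hours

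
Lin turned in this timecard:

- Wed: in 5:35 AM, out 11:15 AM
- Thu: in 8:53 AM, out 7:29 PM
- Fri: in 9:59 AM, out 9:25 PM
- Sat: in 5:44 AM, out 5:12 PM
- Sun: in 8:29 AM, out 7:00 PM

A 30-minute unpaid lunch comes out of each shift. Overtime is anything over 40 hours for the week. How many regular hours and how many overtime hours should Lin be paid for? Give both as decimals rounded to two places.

Regular 40.00 hours, overtime 7.18 hours

Wed: 5:35 AM–11:15 AM = 5 h 40 min; less 30 min break → 5 h 10 min
Thu: 8:53 AM–7:29 PM = 10 h 36 min; less 30 min break → 10 h 6 min
Fri: 9:59 AM–9:25 PM = 11 h 26 min; less 30 min break → 10 h 56 min
Sat: 5:44 AM–5:12 PM = 11 h 28 min; less 30 min break → 10 h 58 min
Sun: 8:29 AM–7:00 PM = 10 h 31 min; less 30 min break → 10 h 1 min
Total worked: 47 h 11 min = 47.18 h.
Threshold 40 h → overtime 7 h 11 min, regular 40 h 0 min.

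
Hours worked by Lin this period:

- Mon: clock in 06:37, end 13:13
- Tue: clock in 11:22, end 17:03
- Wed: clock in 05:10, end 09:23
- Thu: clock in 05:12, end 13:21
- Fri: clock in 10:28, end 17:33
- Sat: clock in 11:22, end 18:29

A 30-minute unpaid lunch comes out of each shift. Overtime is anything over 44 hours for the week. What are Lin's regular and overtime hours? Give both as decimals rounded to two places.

Mon: 06:37–13:13 = 6 h 36 min; less 30 min break → 6 h 6 min
Tue: 11:22–17:03 = 5 h 41 min; less 30 min break → 5 h 11 min
Wed: 05:10–09:23 = 4 h 13 min; less 30 min break → 3 h 43 min
Thu: 05:12–13:21 = 8 h 9 min; less 30 min break → 7 h 39 min
Fri: 10:28–17:33 = 7 h 5 min; less 30 min break → 6 h 35 min
Sat: 11:22–18:29 = 7 h 7 min; less 30 min break → 6 h 37 min
Total worked: 35 h 51 min = 35.85 h.
Threshold 44 h → overtime 0 h 0 min, regular 35 h 51 min.

Regular 35.85 hours, overtime 0.00 hours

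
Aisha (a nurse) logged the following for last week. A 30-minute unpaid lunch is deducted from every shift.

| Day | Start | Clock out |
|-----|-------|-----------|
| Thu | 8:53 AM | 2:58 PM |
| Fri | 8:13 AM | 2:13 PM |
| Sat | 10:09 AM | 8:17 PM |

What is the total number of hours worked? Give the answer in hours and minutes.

Thu: 8:53 AM–2:58 PM = 6 h 5 min; less 30 min break → 5 h 35 min
Fri: 8:13 AM–2:13 PM = 6 h 0 min; less 30 min break → 5 h 30 min
Sat: 10:09 AM–8:17 PM = 10 h 8 min; less 30 min break → 9 h 38 min
Total: 5 h 35 min + 5 h 30 min + 9 h 38 min = 20 h 43 min.

20 h 43 min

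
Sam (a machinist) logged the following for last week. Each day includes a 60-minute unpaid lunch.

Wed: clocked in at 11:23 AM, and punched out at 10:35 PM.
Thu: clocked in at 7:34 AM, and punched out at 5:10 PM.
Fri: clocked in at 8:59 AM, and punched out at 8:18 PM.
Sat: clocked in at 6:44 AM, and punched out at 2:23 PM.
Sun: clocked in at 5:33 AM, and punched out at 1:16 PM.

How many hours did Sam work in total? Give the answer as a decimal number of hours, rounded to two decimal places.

42.48 hours

Wed: 11:23 AM–10:35 PM = 11 h 12 min; less 60 min break → 10 h 12 min
Thu: 7:34 AM–5:10 PM = 9 h 36 min; less 60 min break → 8 h 36 min
Fri: 8:59 AM–8:18 PM = 11 h 19 min; less 60 min break → 10 h 19 min
Sat: 6:44 AM–2:23 PM = 7 h 39 min; less 60 min break → 6 h 39 min
Sun: 5:33 AM–1:16 PM = 7 h 43 min; less 60 min break → 6 h 43 min
Total: 10 h 12 min + 8 h 36 min + 10 h 19 min + 6 h 39 min + 6 h 43 min = 42 h 29 min.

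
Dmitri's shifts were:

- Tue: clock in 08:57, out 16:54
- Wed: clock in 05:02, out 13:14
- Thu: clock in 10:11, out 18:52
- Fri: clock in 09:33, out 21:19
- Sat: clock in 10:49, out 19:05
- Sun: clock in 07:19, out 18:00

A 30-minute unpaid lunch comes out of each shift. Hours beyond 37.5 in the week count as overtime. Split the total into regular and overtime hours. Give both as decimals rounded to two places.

Regular 37.50 hours, overtime 15.05 hours

Tue: 08:57–16:54 = 7 h 57 min; less 30 min break → 7 h 27 min
Wed: 05:02–13:14 = 8 h 12 min; less 30 min break → 7 h 42 min
Thu: 10:11–18:52 = 8 h 41 min; less 30 min break → 8 h 11 min
Fri: 09:33–21:19 = 11 h 46 min; less 30 min break → 11 h 16 min
Sat: 10:49–19:05 = 8 h 16 min; less 30 min break → 7 h 46 min
Sun: 07:19–18:00 = 10 h 41 min; less 30 min break → 10 h 11 min
Total worked: 52 h 33 min = 52.55 h.
Threshold 37.5 h → overtime 15 h 3 min, regular 37 h 30 min.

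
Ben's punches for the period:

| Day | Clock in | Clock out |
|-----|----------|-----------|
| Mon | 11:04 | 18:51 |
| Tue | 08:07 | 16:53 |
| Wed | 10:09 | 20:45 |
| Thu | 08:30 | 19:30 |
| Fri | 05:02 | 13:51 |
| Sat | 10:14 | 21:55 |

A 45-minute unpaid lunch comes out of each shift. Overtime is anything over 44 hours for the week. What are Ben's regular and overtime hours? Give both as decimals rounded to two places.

Regular 44.00 hours, overtime 10.15 hours

Mon: 11:04–18:51 = 7 h 47 min; less 45 min break → 7 h 2 min
Tue: 08:07–16:53 = 8 h 46 min; less 45 min break → 8 h 1 min
Wed: 10:09–20:45 = 10 h 36 min; less 45 min break → 9 h 51 min
Thu: 08:30–19:30 = 11 h 0 min; less 45 min break → 10 h 15 min
Fri: 05:02–13:51 = 8 h 49 min; less 45 min break → 8 h 4 min
Sat: 10:14–21:55 = 11 h 41 min; less 45 min break → 10 h 56 min
Total worked: 54 h 9 min = 54.15 h.
Threshold 44 h → overtime 10 h 9 min, regular 44 h 0 min.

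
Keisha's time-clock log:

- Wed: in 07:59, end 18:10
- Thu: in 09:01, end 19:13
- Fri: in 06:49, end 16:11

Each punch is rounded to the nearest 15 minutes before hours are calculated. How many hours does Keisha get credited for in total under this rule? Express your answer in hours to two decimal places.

30.00 hours

Wed: in 07:59→08:00, out 18:10→18:15; 10 h 15 min
Thu: in 09:01→09:00, out 19:13→19:15; 10 h 15 min
Fri: in 06:49→06:45, out 16:11→16:15; 9 h 30 min
Total credited: 30 h 0 min.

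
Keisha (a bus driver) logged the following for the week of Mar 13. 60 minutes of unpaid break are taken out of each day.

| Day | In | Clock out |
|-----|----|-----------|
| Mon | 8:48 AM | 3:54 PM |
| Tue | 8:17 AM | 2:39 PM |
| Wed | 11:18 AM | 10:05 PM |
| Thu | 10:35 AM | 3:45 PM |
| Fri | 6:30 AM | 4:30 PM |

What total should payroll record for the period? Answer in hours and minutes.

34 h 25 min

Mon: 8:48 AM–3:54 PM = 7 h 6 min; less 60 min break → 6 h 6 min
Tue: 8:17 AM–2:39 PM = 6 h 22 min; less 60 min break → 5 h 22 min
Wed: 11:18 AM–10:05 PM = 10 h 47 min; less 60 min break → 9 h 47 min
Thu: 10:35 AM–3:45 PM = 5 h 10 min; less 60 min break → 4 h 10 min
Fri: 6:30 AM–4:30 PM = 10 h 0 min; less 60 min break → 9 h 0 min
Total: 6 h 6 min + 5 h 22 min + 9 h 47 min + 4 h 10 min + 9 h 0 min = 34 h 25 min.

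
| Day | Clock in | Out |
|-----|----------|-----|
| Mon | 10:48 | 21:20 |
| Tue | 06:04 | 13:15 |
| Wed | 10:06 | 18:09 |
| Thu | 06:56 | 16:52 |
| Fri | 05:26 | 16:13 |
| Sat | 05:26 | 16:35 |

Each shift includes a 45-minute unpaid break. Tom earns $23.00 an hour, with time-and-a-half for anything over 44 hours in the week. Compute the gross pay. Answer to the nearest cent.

Mon: 10:48–21:20 = 10 h 32 min; less 45 min break → 9 h 47 min
Tue: 06:04–13:15 = 7 h 11 min; less 45 min break → 6 h 26 min
Wed: 10:06–18:09 = 8 h 3 min; less 45 min break → 7 h 18 min
Thu: 06:56–16:52 = 9 h 56 min; less 45 min break → 9 h 11 min
Fri: 05:26–16:13 = 10 h 47 min; less 45 min break → 10 h 2 min
Sat: 05:26–16:35 = 11 h 9 min; less 45 min break → 10 h 24 min
Total worked: 53 h 8 min = 3188 min.
Regular 44 h 0 min = 2640 min at $23.00/h; overtime 9 h 8 min = 548 min at $34.50/h.
Pay = (2640 × $23.00 + 548 × $34.50) ÷ 60 = $1327.10.

$1327.10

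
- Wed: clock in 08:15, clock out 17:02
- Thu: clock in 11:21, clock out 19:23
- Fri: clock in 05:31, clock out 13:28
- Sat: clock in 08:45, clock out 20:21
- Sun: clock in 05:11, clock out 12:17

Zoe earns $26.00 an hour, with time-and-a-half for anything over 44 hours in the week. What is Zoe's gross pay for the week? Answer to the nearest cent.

$1130.13

Wed: 08:15–17:02 = 8 h 47 min
Thu: 11:21–19:23 = 8 h 2 min
Fri: 05:31–13:28 = 7 h 57 min
Sat: 08:45–20:21 = 11 h 36 min
Sun: 05:11–12:17 = 7 h 6 min
Total worked: 43 h 28 min = 2608 min.
Regular 43 h 28 min = 2608 min at $26.00/h; overtime 0 h 0 min = 0 min at $39.00/h.
Pay = (2608 × $26.00 + 0 × $39.00) ÷ 60 = $1130.13.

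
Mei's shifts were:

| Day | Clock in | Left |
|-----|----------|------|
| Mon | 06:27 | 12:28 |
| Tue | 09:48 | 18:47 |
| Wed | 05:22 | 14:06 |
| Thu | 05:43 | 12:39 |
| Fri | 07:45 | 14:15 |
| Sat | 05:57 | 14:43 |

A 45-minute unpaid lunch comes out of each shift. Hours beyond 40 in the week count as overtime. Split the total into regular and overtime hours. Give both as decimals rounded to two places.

Regular 40.00 hours, overtime 1.43 hours

Mon: 06:27–12:28 = 6 h 1 min; less 45 min break → 5 h 16 min
Tue: 09:48–18:47 = 8 h 59 min; less 45 min break → 8 h 14 min
Wed: 05:22–14:06 = 8 h 44 min; less 45 min break → 7 h 59 min
Thu: 05:43–12:39 = 6 h 56 min; less 45 min break → 6 h 11 min
Fri: 07:45–14:15 = 6 h 30 min; less 45 min break → 5 h 45 min
Sat: 05:57–14:43 = 8 h 46 min; less 45 min break → 8 h 1 min
Total worked: 41 h 26 min = 41.43 h.
Threshold 40 h → overtime 1 h 26 min, regular 40 h 0 min.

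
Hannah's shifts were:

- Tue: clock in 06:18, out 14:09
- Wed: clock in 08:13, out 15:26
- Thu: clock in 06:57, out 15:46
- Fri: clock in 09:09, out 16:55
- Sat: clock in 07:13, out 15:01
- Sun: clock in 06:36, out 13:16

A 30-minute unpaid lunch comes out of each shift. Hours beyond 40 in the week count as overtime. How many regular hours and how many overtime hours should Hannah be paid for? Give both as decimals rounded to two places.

Regular 40.00 hours, overtime 3.12 hours

Tue: 06:18–14:09 = 7 h 51 min; less 30 min break → 7 h 21 min
Wed: 08:13–15:26 = 7 h 13 min; less 30 min break → 6 h 43 min
Thu: 06:57–15:46 = 8 h 49 min; less 30 min break → 8 h 19 min
Fri: 09:09–16:55 = 7 h 46 min; less 30 min break → 7 h 16 min
Sat: 07:13–15:01 = 7 h 48 min; less 30 min break → 7 h 18 min
Sun: 06:36–13:16 = 6 h 40 min; less 30 min break → 6 h 10 min
Total worked: 43 h 7 min = 43.12 h.
Threshold 40 h → overtime 3 h 7 min, regular 40 h 0 min.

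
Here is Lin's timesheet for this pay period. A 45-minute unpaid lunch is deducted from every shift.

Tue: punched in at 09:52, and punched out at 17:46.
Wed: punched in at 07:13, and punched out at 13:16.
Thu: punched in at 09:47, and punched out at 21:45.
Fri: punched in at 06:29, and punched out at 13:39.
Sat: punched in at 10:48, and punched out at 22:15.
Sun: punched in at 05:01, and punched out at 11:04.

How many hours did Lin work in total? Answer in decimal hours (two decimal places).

Tue: 09:52–17:46 = 7 h 54 min; less 45 min break → 7 h 9 min
Wed: 07:13–13:16 = 6 h 3 min; less 45 min break → 5 h 18 min
Thu: 09:47–21:45 = 11 h 58 min; less 45 min break → 11 h 13 min
Fri: 06:29–13:39 = 7 h 10 min; less 45 min break → 6 h 25 min
Sat: 10:48–22:15 = 11 h 27 min; less 45 min break → 10 h 42 min
Sun: 05:01–11:04 = 6 h 3 min; less 45 min break → 5 h 18 min
Total: 7 h 9 min + 5 h 18 min + 11 h 13 min + 6 h 25 min + 10 h 42 min + 5 h 18 min = 46 h 5 min.

46.08 hours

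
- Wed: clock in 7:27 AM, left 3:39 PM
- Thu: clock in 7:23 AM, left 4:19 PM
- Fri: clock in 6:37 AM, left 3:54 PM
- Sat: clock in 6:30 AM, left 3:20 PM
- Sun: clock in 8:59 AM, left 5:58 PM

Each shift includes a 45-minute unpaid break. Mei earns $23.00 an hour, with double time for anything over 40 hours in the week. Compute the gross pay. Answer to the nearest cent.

Wed: 7:27 AM–3:39 PM = 8 h 12 min; less 45 min break → 7 h 27 min
Thu: 7:23 AM–4:19 PM = 8 h 56 min; less 45 min break → 8 h 11 min
Fri: 6:37 AM–3:54 PM = 9 h 17 min; less 45 min break → 8 h 32 min
Sat: 6:30 AM–3:20 PM = 8 h 50 min; less 45 min break → 8 h 5 min
Sun: 8:59 AM–5:58 PM = 8 h 59 min; less 45 min break → 8 h 14 min
Total worked: 40 h 29 min = 2429 min.
Regular 40 h 0 min = 2400 min at $23.00/h; overtime 0 h 29 min = 29 min at $46.00/h.
Pay = (2400 × $23.00 + 29 × $46.00) ÷ 60 = $942.23.

$942.23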